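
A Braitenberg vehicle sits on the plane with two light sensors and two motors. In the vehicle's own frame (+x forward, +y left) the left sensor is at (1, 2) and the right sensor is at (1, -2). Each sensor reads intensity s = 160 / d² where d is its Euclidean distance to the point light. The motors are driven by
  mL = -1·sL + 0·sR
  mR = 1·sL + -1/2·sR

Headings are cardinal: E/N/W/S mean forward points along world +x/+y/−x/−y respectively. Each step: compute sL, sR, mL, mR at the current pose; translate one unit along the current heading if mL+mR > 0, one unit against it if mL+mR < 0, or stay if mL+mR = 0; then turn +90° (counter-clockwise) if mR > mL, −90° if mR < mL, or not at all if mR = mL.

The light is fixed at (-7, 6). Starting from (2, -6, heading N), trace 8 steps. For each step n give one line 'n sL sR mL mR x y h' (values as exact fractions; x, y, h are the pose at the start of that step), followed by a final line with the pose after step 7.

n=0: pose=(2,-6,N); sL=16/17, sR=80/121; mL=-16/17, mR=1256/2057; mL+mR=-40/121 → advance -1; mR−mL=3192/2057 → turn +1·90°
n=1: pose=(2,-7,W); sL=160/289, sR=32/37; mL=-160/289, mR=1296/10693; mL+mR=-16/37 → advance -1; mR−mL=7216/10693 → turn +1·90°
n=2: pose=(3,-7,S); sL=8/17, sR=8/13; mL=-8/17, mR=36/221; mL+mR=-4/13 → advance -1; mR−mL=140/221 → turn +1·90°
n=3: pose=(3,-6,E); sL=160/221, sR=160/317; mL=-160/221, mR=33040/70057; mL+mR=-80/317 → advance -1; mR−mL=83760/70057 → turn +1·90°
n=4: pose=(2,-6,N); sL=16/17, sR=80/121; mL=-16/17, mR=1256/2057; mL+mR=-40/121 → advance -1; mR−mL=3192/2057 → turn +1·90°
n=5: pose=(2,-7,W); sL=160/289, sR=32/37; mL=-160/289, mR=1296/10693; mL+mR=-16/37 → advance -1; mR−mL=7216/10693 → turn +1·90°
n=6: pose=(3,-7,S); sL=8/17, sR=8/13; mL=-8/17, mR=36/221; mL+mR=-4/13 → advance -1; mR−mL=140/221 → turn +1·90°
n=7: pose=(3,-6,E); sL=160/221, sR=160/317; mL=-160/221, mR=33040/70057; mL+mR=-80/317 → advance -1; mR−mL=83760/70057 → turn +1·90°

0 16/17 80/121 -16/17 1256/2057 2 -6 N
1 160/289 32/37 -160/289 1296/10693 2 -7 W
2 8/17 8/13 -8/17 36/221 3 -7 S
3 160/221 160/317 -160/221 33040/70057 3 -6 E
4 16/17 80/121 -16/17 1256/2057 2 -6 N
5 160/289 32/37 -160/289 1296/10693 2 -7 W
6 8/17 8/13 -8/17 36/221 3 -7 S
7 160/221 160/317 -160/221 33040/70057 3 -6 E
final 2 -6 N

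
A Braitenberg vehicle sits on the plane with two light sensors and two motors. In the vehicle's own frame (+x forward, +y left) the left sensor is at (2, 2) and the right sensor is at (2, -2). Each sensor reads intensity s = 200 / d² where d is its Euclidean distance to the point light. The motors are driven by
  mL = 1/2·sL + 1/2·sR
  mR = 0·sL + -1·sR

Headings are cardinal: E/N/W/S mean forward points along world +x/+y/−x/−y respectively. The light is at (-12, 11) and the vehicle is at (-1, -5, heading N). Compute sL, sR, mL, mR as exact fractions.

200/277 40/73 12840/20221 -40/73

left sensor world pos  = (-3, -3); dL² = 277
right sensor world pos = (1, -3); dR² = 365
sL = 200/277 = 200/277
sR = 200/365 = 40/73
mL = 1/2·sL + 1/2·sR = 12840/20221
mR = 0·sL + -1·sR = -40/73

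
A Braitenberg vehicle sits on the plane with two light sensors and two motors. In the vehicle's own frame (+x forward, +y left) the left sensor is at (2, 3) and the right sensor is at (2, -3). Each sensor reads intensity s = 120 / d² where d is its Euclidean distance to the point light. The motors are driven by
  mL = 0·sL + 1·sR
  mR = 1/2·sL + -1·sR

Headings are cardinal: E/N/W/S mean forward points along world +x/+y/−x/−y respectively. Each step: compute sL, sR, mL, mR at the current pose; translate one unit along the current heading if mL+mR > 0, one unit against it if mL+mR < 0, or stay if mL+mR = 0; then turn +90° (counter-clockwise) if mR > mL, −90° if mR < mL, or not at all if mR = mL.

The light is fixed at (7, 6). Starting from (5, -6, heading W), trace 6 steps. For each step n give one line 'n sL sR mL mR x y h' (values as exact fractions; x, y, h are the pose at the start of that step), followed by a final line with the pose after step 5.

0 120/241 120/97 120/97 -23100/23377 5 -6 W
1 15/17 6/5 6/5 -129/170 4 -6 N
2 24/13 120/197 120/197 804/2561 4 -5 E
3 12/17 60/97 60/97 -438/1649 5 -5 S
4 120/241 120/97 120/97 -23100/23377 5 -6 W
5 15/17 6/5 6/5 -129/170 4 -6 N
final 4 -5 E

n=0: pose=(5,-6,W); sL=120/241, sR=120/97; mL=120/97, mR=-23100/23377; mL+mR=60/241 → advance +1; mR−mL=-52020/23377 → turn -1·90°
n=1: pose=(4,-6,N); sL=15/17, sR=6/5; mL=6/5, mR=-129/170; mL+mR=15/34 → advance +1; mR−mL=-333/170 → turn -1·90°
n=2: pose=(4,-5,E); sL=24/13, sR=120/197; mL=120/197, mR=804/2561; mL+mR=12/13 → advance +1; mR−mL=-756/2561 → turn -1·90°
n=3: pose=(5,-5,S); sL=12/17, sR=60/97; mL=60/97, mR=-438/1649; mL+mR=6/17 → advance +1; mR−mL=-1458/1649 → turn -1·90°
n=4: pose=(5,-6,W); sL=120/241, sR=120/97; mL=120/97, mR=-23100/23377; mL+mR=60/241 → advance +1; mR−mL=-52020/23377 → turn -1·90°
n=5: pose=(4,-6,N); sL=15/17, sR=6/5; mL=6/5, mR=-129/170; mL+mR=15/34 → advance +1; mR−mL=-333/170 → turn -1·90°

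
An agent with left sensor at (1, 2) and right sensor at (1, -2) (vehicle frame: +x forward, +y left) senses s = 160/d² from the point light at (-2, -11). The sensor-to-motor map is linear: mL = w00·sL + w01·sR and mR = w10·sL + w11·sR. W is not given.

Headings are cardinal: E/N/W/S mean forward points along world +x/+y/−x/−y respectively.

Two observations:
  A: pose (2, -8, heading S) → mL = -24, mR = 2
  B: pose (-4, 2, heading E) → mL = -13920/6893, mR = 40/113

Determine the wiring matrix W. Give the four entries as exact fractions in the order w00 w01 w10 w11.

-1 -1 1/2 0

obs A: pose=(2,-8,S) → sL=4, sR=20, mL=-24, mR=2
obs B: pose=(-4,2,E) → sL=80/113, sR=80/61, mL=-13920/6893, mR=40/113
sensor matrix S = [[4, 20], [80/113, 80/61]]; det S = -61440/6893
solve [mL_A; mL_B] = S·[w00; w01] and [mR_A; mR_B] = S·[w10; w11]:
  w00 = -1, w01 = -1, w10 = 1/2, w11 = 0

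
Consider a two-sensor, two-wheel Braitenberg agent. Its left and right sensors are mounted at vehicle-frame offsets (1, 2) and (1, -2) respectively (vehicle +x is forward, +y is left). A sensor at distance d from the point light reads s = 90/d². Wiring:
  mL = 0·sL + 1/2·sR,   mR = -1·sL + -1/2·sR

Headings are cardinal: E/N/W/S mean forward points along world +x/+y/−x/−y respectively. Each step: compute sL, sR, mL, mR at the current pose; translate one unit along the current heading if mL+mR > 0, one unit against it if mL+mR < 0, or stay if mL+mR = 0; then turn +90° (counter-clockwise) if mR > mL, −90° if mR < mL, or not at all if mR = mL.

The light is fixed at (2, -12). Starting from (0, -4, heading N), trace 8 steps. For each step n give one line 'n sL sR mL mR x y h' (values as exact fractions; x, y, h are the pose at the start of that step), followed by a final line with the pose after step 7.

n=0: pose=(0,-4,N); sL=90/97, sR=10/9; mL=5/9, mR=-1295/873; mL+mR=-90/97 → advance -1; mR−mL=-1780/873 → turn -1·90°
n=1: pose=(0,-5,E); sL=45/41, sR=45/13; mL=45/26, mR=-3015/1066; mL+mR=-45/41 → advance -1; mR−mL=-2430/533 → turn -1·90°
n=2: pose=(-1,-5,S); sL=90/37, sR=90/61; mL=45/61, mR=-7155/2257; mL+mR=-90/37 → advance -1; mR−mL=-8820/2257 → turn -1·90°
n=3: pose=(-1,-4,W); sL=45/26, sR=45/58; mL=45/116, mR=-3195/1508; mL+mR=-45/26 → advance -1; mR−mL=-945/377 → turn -1·90°
n=4: pose=(0,-4,N); sL=90/97, sR=10/9; mL=5/9, mR=-1295/873; mL+mR=-90/97 → advance -1; mR−mL=-1780/873 → turn -1·90°
n=5: pose=(0,-5,E); sL=45/41, sR=45/13; mL=45/26, mR=-3015/1066; mL+mR=-45/41 → advance -1; mR−mL=-2430/533 → turn -1·90°
n=6: pose=(-1,-5,S); sL=90/37, sR=90/61; mL=45/61, mR=-7155/2257; mL+mR=-90/37 → advance -1; mR−mL=-8820/2257 → turn -1·90°
n=7: pose=(-1,-4,W); sL=45/26, sR=45/58; mL=45/116, mR=-3195/1508; mL+mR=-45/26 → advance -1; mR−mL=-945/377 → turn -1·90°

0 90/97 10/9 5/9 -1295/873 0 -4 N
1 45/41 45/13 45/26 -3015/1066 0 -5 E
2 90/37 90/61 45/61 -7155/2257 -1 -5 S
3 45/26 45/58 45/116 -3195/1508 -1 -4 W
4 90/97 10/9 5/9 -1295/873 0 -4 N
5 45/41 45/13 45/26 -3015/1066 0 -5 E
6 90/37 90/61 45/61 -7155/2257 -1 -5 S
7 45/26 45/58 45/116 -3195/1508 -1 -4 W
final 0 -4 N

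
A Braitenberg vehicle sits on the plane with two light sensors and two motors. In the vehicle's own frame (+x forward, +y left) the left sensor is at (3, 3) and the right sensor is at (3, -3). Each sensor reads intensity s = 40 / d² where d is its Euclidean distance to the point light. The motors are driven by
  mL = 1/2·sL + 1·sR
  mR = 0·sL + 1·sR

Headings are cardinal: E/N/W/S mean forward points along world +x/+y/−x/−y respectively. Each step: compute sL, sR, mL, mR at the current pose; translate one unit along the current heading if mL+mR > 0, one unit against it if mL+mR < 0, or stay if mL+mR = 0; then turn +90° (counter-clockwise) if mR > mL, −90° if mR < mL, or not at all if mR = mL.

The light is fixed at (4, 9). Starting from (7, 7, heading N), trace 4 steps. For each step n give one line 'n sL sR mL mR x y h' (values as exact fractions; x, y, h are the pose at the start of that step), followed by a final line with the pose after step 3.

n=0: pose=(7,7,N); sL=40, sR=40/37; mL=780/37, mR=40/37; mL+mR=820/37 → advance +1; mR−mL=-20 → turn -1·90°
n=1: pose=(7,8,E); sL=1, sR=10/13; mL=33/26, mR=10/13; mL+mR=53/26 → advance +1; mR−mL=-1/2 → turn -1·90°
n=2: pose=(8,8,S); sL=8/13, sR=40/17; mL=588/221, mR=40/17; mL+mR=1108/221 → advance +1; mR−mL=-4/13 → turn -1·90°
n=3: pose=(8,7,W); sL=20/13, sR=20; mL=270/13, mR=20; mL+mR=530/13 → advance +1; mR−mL=-10/13 → turn -1·90°

0 40 40/37 780/37 40/37 7 7 N
1 1 10/13 33/26 10/13 7 8 E
2 8/13 40/17 588/221 40/17 8 8 S
3 20/13 20 270/13 20 8 7 W
final 7 7 N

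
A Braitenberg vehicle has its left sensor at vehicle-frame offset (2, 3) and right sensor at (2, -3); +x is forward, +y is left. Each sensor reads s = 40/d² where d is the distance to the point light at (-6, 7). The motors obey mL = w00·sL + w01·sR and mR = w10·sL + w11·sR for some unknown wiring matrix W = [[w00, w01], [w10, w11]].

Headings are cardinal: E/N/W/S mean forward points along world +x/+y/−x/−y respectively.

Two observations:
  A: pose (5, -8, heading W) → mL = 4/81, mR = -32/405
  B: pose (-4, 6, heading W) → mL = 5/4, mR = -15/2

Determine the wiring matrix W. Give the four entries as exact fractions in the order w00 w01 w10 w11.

1/2 0 1 -1

obs A: pose=(5,-8,W) → sL=8/81, sR=8/45, mL=4/81, mR=-32/405
obs B: pose=(-4,6,W) → sL=5/2, sR=10, mL=5/4, mR=-15/2
sensor matrix S = [[8/81, 8/45], [5/2, 10]]; det S = 44/81
solve [mL_A; mL_B] = S·[w00; w01] and [mR_A; mR_B] = S·[w10; w11]:
  w00 = 1/2, w01 = 0, w10 = 1, w11 = -1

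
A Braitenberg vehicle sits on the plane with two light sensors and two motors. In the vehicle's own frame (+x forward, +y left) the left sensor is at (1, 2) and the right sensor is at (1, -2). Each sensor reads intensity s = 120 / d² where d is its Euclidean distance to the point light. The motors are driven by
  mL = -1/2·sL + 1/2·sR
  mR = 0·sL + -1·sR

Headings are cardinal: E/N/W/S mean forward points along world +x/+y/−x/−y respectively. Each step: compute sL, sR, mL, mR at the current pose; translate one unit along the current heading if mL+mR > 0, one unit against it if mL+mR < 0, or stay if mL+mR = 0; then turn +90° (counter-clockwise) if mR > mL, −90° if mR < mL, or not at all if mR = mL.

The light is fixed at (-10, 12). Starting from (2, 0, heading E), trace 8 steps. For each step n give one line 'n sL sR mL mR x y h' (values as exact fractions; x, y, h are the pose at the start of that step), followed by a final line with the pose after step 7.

0 120/269 24/73 -1152/19637 -24/73 2 0 E
1 60/169 12/25 264/4225 -12/25 1 0 S
2 120/269 120/181 5280/48689 -120/181 1 1 W
3 3/5 15/37 -18/185 -15/37 2 1 N
4 120/269 24/73 -1152/19637 -24/73 2 0 E
5 60/169 12/25 264/4225 -12/25 1 0 S
6 120/269 120/181 5280/48689 -120/181 1 1 W
7 3/5 15/37 -18/185 -15/37 2 1 N
final 2 0 E

n=0: pose=(2,0,E); sL=120/269, sR=24/73; mL=-1152/19637, mR=-24/73; mL+mR=-7608/19637 → advance -1; mR−mL=-5304/19637 → turn -1·90°
n=1: pose=(1,0,S); sL=60/169, sR=12/25; mL=264/4225, mR=-12/25; mL+mR=-1764/4225 → advance -1; mR−mL=-2292/4225 → turn -1·90°
n=2: pose=(1,1,W); sL=120/269, sR=120/181; mL=5280/48689, mR=-120/181; mL+mR=-27000/48689 → advance -1; mR−mL=-37560/48689 → turn -1·90°
n=3: pose=(2,1,N); sL=3/5, sR=15/37; mL=-18/185, mR=-15/37; mL+mR=-93/185 → advance -1; mR−mL=-57/185 → turn -1·90°
n=4: pose=(2,0,E); sL=120/269, sR=24/73; mL=-1152/19637, mR=-24/73; mL+mR=-7608/19637 → advance -1; mR−mL=-5304/19637 → turn -1·90°
n=5: pose=(1,0,S); sL=60/169, sR=12/25; mL=264/4225, mR=-12/25; mL+mR=-1764/4225 → advance -1; mR−mL=-2292/4225 → turn -1·90°
n=6: pose=(1,1,W); sL=120/269, sR=120/181; mL=5280/48689, mR=-120/181; mL+mR=-27000/48689 → advance -1; mR−mL=-37560/48689 → turn -1·90°
n=7: pose=(2,1,N); sL=3/5, sR=15/37; mL=-18/185, mR=-15/37; mL+mR=-93/185 → advance -1; mR−mL=-57/185 → turn -1·90°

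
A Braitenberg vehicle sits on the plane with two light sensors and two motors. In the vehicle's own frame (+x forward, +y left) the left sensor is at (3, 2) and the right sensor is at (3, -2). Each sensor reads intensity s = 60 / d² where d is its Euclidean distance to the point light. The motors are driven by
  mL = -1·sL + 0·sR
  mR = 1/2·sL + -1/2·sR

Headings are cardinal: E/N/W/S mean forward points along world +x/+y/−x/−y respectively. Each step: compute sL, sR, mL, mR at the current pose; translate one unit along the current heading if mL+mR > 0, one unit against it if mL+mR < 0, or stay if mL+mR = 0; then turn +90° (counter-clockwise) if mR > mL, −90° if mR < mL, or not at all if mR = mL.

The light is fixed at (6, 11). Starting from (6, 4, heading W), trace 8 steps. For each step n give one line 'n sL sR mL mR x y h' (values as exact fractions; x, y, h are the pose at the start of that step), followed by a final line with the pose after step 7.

n=0: pose=(6,4,W); sL=2/3, sR=30/17; mL=-2/3, mR=-28/51; mL+mR=-62/51 → advance -1; mR−mL=2/17 → turn +1·90°
n=1: pose=(7,4,S); sL=60/109, sR=60/101; mL=-60/109, mR=-240/11009; mL+mR=-6300/11009 → advance -1; mR−mL=5820/11009 → turn +1·90°
n=2: pose=(7,5,E); sL=15/8, sR=3/4; mL=-15/8, mR=9/16; mL+mR=-21/16 → advance -1; mR−mL=39/16 → turn +1·90°
n=3: pose=(6,5,N); sL=60/13, sR=60/13; mL=-60/13, mR=0; mL+mR=-60/13 → advance -1; mR−mL=60/13 → turn +1·90°
n=4: pose=(6,4,W); sL=2/3, sR=30/17; mL=-2/3, mR=-28/51; mL+mR=-62/51 → advance -1; mR−mL=2/17 → turn +1·90°
n=5: pose=(7,4,S); sL=60/109, sR=60/101; mL=-60/109, mR=-240/11009; mL+mR=-6300/11009 → advance -1; mR−mL=5820/11009 → turn +1·90°
n=6: pose=(7,5,E); sL=15/8, sR=3/4; mL=-15/8, mR=9/16; mL+mR=-21/16 → advance -1; mR−mL=39/16 → turn +1·90°
n=7: pose=(6,5,N); sL=60/13, sR=60/13; mL=-60/13, mR=0; mL+mR=-60/13 → advance -1; mR−mL=60/13 → turn +1·90°

0 2/3 30/17 -2/3 -28/51 6 4 W
1 60/109 60/101 -60/109 -240/11009 7 4 S
2 15/8 3/4 -15/8 9/16 7 5 E
3 60/13 60/13 -60/13 0 6 5 N
4 2/3 30/17 -2/3 -28/51 6 4 W
5 60/109 60/101 -60/109 -240/11009 7 4 S
6 15/8 3/4 -15/8 9/16 7 5 E
7 60/13 60/13 -60/13 0 6 5 N
final 6 4 W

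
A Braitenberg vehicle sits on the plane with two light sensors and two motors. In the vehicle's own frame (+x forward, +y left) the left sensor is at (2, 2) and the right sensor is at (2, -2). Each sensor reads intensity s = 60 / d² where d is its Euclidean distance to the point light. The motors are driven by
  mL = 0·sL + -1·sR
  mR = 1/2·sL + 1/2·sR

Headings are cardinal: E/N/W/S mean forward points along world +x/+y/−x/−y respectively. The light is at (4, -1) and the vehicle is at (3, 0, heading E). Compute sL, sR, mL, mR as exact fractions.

left sensor world pos  = (5, 2); dL² = 10
right sensor world pos = (5, -2); dR² = 2
sL = 60/10 = 6
sR = 60/2 = 30
mL = 0·sL + -1·sR = -30
mR = 1/2·sL + 1/2·sR = 18

6 30 -30 18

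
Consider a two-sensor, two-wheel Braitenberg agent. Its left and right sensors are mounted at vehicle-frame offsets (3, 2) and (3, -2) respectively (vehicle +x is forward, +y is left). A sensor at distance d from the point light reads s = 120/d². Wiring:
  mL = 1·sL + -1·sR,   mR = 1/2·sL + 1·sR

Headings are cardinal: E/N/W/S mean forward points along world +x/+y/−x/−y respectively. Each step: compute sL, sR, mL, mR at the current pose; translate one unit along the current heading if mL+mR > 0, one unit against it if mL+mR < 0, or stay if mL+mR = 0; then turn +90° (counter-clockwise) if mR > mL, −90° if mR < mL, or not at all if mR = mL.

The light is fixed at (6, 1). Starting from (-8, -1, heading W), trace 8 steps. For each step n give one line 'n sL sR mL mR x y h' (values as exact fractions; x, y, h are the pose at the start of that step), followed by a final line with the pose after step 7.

n=0: pose=(-8,-1,W); sL=24/61, sR=120/289; mL=-384/17629, mR=10788/17629; mL+mR=36/61 → advance +1; mR−mL=11172/17629 → turn +1·90°
n=1: pose=(-9,-1,S); sL=60/97, sR=60/157; mL=3600/15229, mR=10530/15229; mL+mR=90/97 → advance +1; mR−mL=6930/15229 → turn +1·90°
n=2: pose=(-9,-2,E); sL=24/29, sR=120/169; mL=576/4901, mR=5508/4901; mL+mR=36/29 → advance +1; mR−mL=4932/4901 → turn +1·90°
n=3: pose=(-8,-2,N); sL=15/32, sR=5/6; mL=-35/96, mR=205/192; mL+mR=45/64 → advance +1; mR−mL=275/192 → turn +1·90°
n=4: pose=(-8,-1,W); sL=24/61, sR=120/289; mL=-384/17629, mR=10788/17629; mL+mR=36/61 → advance +1; mR−mL=11172/17629 → turn +1·90°
n=5: pose=(-9,-1,S); sL=60/97, sR=60/157; mL=3600/15229, mR=10530/15229; mL+mR=90/97 → advance +1; mR−mL=6930/15229 → turn +1·90°
n=6: pose=(-9,-2,E); sL=24/29, sR=120/169; mL=576/4901, mR=5508/4901; mL+mR=36/29 → advance +1; mR−mL=4932/4901 → turn +1·90°
n=7: pose=(-8,-2,N); sL=15/32, sR=5/6; mL=-35/96, mR=205/192; mL+mR=45/64 → advance +1; mR−mL=275/192 → turn +1·90°

0 24/61 120/289 -384/17629 10788/17629 -8 -1 W
1 60/97 60/157 3600/15229 10530/15229 -9 -1 S
2 24/29 120/169 576/4901 5508/4901 -9 -2 E
3 15/32 5/6 -35/96 205/192 -8 -2 N
4 24/61 120/289 -384/17629 10788/17629 -8 -1 W
5 60/97 60/157 3600/15229 10530/15229 -9 -1 S
6 24/29 120/169 576/4901 5508/4901 -9 -2 E
7 15/32 5/6 -35/96 205/192 -8 -2 N
final -8 -1 W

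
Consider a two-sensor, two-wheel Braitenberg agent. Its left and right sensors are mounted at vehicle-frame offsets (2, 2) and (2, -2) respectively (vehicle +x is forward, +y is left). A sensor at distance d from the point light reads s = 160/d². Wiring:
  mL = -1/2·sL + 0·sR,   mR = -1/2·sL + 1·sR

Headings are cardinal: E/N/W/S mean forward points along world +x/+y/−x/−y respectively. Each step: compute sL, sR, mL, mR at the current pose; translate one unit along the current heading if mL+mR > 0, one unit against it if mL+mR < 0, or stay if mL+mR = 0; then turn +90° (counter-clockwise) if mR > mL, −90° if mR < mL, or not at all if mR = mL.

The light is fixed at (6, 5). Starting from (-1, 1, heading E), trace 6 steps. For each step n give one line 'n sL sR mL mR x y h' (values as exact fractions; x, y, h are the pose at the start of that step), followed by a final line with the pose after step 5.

0 160/29 160/61 -80/29 -240/1769 -1 1 E
1 20/13 4 -10/13 42/13 -2 1 N
2 32/25 160/101 -16/25 2384/2525 -2 2 W
3 80/37 80/73 -40/37 40/2701 -3 2 S
4 160/49 32/13 -80/49 528/637 -3 3 E
5 10/9 5/2 -5/9 35/18 -4 3 N
final -4 4 W

n=0: pose=(-1,1,E); sL=160/29, sR=160/61; mL=-80/29, mR=-240/1769; mL+mR=-5120/1769 → advance -1; mR−mL=160/61 → turn +1·90°
n=1: pose=(-2,1,N); sL=20/13, sR=4; mL=-10/13, mR=42/13; mL+mR=32/13 → advance +1; mR−mL=4 → turn +1·90°
n=2: pose=(-2,2,W); sL=32/25, sR=160/101; mL=-16/25, mR=2384/2525; mL+mR=768/2525 → advance +1; mR−mL=160/101 → turn +1·90°
n=3: pose=(-3,2,S); sL=80/37, sR=80/73; mL=-40/37, mR=40/2701; mL+mR=-2880/2701 → advance -1; mR−mL=80/73 → turn +1·90°
n=4: pose=(-3,3,E); sL=160/49, sR=32/13; mL=-80/49, mR=528/637; mL+mR=-512/637 → advance -1; mR−mL=32/13 → turn +1·90°
n=5: pose=(-4,3,N); sL=10/9, sR=5/2; mL=-5/9, mR=35/18; mL+mR=25/18 → advance +1; mR−mL=5/2 → turn +1·90°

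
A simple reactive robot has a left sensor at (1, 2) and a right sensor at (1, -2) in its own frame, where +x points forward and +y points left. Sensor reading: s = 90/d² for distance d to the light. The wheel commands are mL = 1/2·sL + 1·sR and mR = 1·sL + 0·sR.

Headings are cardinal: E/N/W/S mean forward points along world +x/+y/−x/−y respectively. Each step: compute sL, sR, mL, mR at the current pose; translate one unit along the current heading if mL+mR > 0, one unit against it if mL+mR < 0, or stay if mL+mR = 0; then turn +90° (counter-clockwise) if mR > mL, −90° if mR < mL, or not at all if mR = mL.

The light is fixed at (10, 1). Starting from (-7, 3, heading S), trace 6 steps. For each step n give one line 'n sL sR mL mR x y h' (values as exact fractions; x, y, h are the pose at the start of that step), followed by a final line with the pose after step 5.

0 45/113 45/181 18315/40906 45/113 -7 3 S
1 18/65 10/37 983/2405 18/65 -7 2 W
2 45/202 9/26 2403/5252 45/202 -8 2 N
3 18/61 90/289 8091/17629 18/61 -8 3 E
4 45/113 45/181 18315/40906 45/113 -7 3 S
5 18/65 10/37 983/2405 18/65 -7 2 W
final -8 2 N

n=0: pose=(-7,3,S); sL=45/113, sR=45/181; mL=18315/40906, mR=45/113; mL+mR=34605/40906 → advance +1; mR−mL=-2025/40906 → turn -1·90°
n=1: pose=(-7,2,W); sL=18/65, sR=10/37; mL=983/2405, mR=18/65; mL+mR=1649/2405 → advance +1; mR−mL=-317/2405 → turn -1·90°
n=2: pose=(-8,2,N); sL=45/202, sR=9/26; mL=2403/5252, mR=45/202; mL+mR=3573/5252 → advance +1; mR−mL=-1233/5252 → turn -1·90°
n=3: pose=(-8,3,E); sL=18/61, sR=90/289; mL=8091/17629, mR=18/61; mL+mR=13293/17629 → advance +1; mR−mL=-2889/17629 → turn -1·90°
n=4: pose=(-7,3,S); sL=45/113, sR=45/181; mL=18315/40906, mR=45/113; mL+mR=34605/40906 → advance +1; mR−mL=-2025/40906 → turn -1·90°
n=5: pose=(-7,2,W); sL=18/65, sR=10/37; mL=983/2405, mR=18/65; mL+mR=1649/2405 → advance +1; mR−mL=-317/2405 → turn -1·90°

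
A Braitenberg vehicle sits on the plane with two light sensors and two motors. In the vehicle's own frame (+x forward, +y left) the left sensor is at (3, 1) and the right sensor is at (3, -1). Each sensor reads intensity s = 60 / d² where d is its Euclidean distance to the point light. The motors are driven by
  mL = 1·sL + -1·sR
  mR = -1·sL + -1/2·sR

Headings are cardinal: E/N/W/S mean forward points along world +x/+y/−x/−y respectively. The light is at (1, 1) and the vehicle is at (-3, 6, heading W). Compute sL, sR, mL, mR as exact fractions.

12/13 12/17 48/221 -282/221

left sensor world pos  = (-6, 5); dL² = 65
right sensor world pos = (-6, 7); dR² = 85
sL = 60/65 = 12/13
sR = 60/85 = 12/17
mL = 1·sL + -1·sR = 48/221
mR = -1·sL + -1/2·sR = -282/221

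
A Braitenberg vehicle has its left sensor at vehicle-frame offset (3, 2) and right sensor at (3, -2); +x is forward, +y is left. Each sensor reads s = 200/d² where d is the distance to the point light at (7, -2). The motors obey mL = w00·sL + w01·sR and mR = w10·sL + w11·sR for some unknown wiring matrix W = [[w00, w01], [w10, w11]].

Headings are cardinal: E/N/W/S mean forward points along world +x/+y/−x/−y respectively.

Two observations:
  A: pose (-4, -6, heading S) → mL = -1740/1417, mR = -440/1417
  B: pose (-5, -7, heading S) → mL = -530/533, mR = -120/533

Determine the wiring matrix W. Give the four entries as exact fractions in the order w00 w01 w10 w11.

obs A: pose=(-4,-6,S) → sL=20/13, sR=100/109, mL=-1740/1417, mR=-440/1417
obs B: pose=(-5,-7,S) → sL=50/41, sR=10/13, mL=-530/533, mR=-120/533
sensor matrix S = [[20/13, 100/109], [50/41, 10/13]]; det S = 48800/755261
solve [mL_A; mL_B] = S·[w00; w01] and [mR_A; mR_B] = S·[w10; w11]:
  w00 = -1/2, w01 = -1/2, w10 = -1/2, w11 = 1/2

-1/2 -1/2 -1/2 1/2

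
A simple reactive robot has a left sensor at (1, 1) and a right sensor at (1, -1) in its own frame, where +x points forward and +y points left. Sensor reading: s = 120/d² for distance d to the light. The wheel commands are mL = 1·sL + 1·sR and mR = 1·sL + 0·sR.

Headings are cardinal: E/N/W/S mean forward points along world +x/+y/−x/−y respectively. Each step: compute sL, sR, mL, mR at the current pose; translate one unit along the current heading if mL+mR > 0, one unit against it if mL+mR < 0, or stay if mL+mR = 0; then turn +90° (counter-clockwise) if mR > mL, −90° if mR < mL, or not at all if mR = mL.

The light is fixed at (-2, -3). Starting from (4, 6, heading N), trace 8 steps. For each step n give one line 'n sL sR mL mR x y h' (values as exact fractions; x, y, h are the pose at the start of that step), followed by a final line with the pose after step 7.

0 24/25 120/149 6576/3725 24/25 4 6 N
1 12/17 12/13 360/221 12/17 4 7 E
2 24/29 40/39 2096/1131 24/29 5 7 S
3 6/5 15/17 177/85 6/5 5 6 W
4 24/25 120/149 6576/3725 24/25 4 6 N
5 12/17 12/13 360/221 12/17 4 7 E
6 24/29 40/39 2096/1131 24/29 5 7 S
7 6/5 15/17 177/85 6/5 5 6 W
final 4 6 N

n=0: pose=(4,6,N); sL=24/25, sR=120/149; mL=6576/3725, mR=24/25; mL+mR=10152/3725 → advance +1; mR−mL=-120/149 → turn -1·90°
n=1: pose=(4,7,E); sL=12/17, sR=12/13; mL=360/221, mR=12/17; mL+mR=516/221 → advance +1; mR−mL=-12/13 → turn -1·90°
n=2: pose=(5,7,S); sL=24/29, sR=40/39; mL=2096/1131, mR=24/29; mL+mR=3032/1131 → advance +1; mR−mL=-40/39 → turn -1·90°
n=3: pose=(5,6,W); sL=6/5, sR=15/17; mL=177/85, mR=6/5; mL+mR=279/85 → advance +1; mR−mL=-15/17 → turn -1·90°
n=4: pose=(4,6,N); sL=24/25, sR=120/149; mL=6576/3725, mR=24/25; mL+mR=10152/3725 → advance +1; mR−mL=-120/149 → turn -1·90°
n=5: pose=(4,7,E); sL=12/17, sR=12/13; mL=360/221, mR=12/17; mL+mR=516/221 → advance +1; mR−mL=-12/13 → turn -1·90°
n=6: pose=(5,7,S); sL=24/29, sR=40/39; mL=2096/1131, mR=24/29; mL+mR=3032/1131 → advance +1; mR−mL=-40/39 → turn -1·90°
n=7: pose=(5,6,W); sL=6/5, sR=15/17; mL=177/85, mR=6/5; mL+mR=279/85 → advance +1; mR−mL=-15/17 → turn -1·90°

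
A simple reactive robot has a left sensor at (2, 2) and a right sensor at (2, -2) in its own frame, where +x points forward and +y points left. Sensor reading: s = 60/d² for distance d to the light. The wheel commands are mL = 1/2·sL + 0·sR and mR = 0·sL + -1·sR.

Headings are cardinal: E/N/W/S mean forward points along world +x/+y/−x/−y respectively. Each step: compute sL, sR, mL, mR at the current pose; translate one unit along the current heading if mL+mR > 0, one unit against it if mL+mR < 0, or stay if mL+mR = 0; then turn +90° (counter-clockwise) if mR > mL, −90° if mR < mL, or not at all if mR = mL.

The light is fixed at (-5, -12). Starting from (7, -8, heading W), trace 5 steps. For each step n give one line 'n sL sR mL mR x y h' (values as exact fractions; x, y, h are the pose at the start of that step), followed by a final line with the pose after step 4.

n=0: pose=(7,-8,W); sL=15/26, sR=15/34; mL=15/52, mR=-15/34; mL+mR=-135/884 → advance -1; mR−mL=-645/884 → turn -1·90°
n=1: pose=(8,-8,N); sL=60/157, sR=20/87; mL=30/157, mR=-20/87; mL+mR=-530/13659 → advance -1; mR−mL=-5750/13659 → turn -1·90°
n=2: pose=(8,-9,E); sL=6/25, sR=30/113; mL=3/25, mR=-30/113; mL+mR=-411/2825 → advance -1; mR−mL=-1089/2825 → turn -1·90°
n=3: pose=(7,-9,S); sL=60/197, sR=60/101; mL=30/197, mR=-60/101; mL+mR=-8790/19897 → advance -1; mR−mL=-14850/19897 → turn -1·90°
n=4: pose=(7,-8,W); sL=15/26, sR=15/34; mL=15/52, mR=-15/34; mL+mR=-135/884 → advance -1; mR−mL=-645/884 → turn -1·90°

0 15/26 15/34 15/52 -15/34 7 -8 W
1 60/157 20/87 30/157 -20/87 8 -8 N
2 6/25 30/113 3/25 -30/113 8 -9 E
3 60/197 60/101 30/197 -60/101 7 -9 S
4 15/26 15/34 15/52 -15/34 7 -8 W
final 8 -8 N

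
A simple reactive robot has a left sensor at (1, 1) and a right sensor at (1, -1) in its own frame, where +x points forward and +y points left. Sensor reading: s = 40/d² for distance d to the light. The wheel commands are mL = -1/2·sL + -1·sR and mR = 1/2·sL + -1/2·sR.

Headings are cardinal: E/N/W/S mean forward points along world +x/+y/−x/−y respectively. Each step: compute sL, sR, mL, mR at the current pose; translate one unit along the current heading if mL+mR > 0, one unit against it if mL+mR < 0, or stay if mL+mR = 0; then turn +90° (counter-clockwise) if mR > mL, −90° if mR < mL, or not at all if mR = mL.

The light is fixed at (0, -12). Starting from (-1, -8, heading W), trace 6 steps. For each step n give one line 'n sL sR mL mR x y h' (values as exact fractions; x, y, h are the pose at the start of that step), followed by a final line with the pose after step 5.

0 40/13 40/29 -1100/377 320/377 -1 -8 W
1 4 4 -6 0 0 -8 S
2 40/37 40/17 -1820/629 -400/629 0 -7 E
3 1 10/9 -29/18 -1/18 -1 -7 N
4 40/13 40/29 -1100/377 320/377 -1 -8 W
5 4 4 -6 0 0 -8 S
final 0 -7 E

n=0: pose=(-1,-8,W); sL=40/13, sR=40/29; mL=-1100/377, mR=320/377; mL+mR=-60/29 → advance -1; mR−mL=1420/377 → turn +1·90°
n=1: pose=(0,-8,S); sL=4, sR=4; mL=-6, mR=0; mL+mR=-6 → advance -1; mR−mL=6 → turn +1·90°
n=2: pose=(0,-7,E); sL=40/37, sR=40/17; mL=-1820/629, mR=-400/629; mL+mR=-60/17 → advance -1; mR−mL=1420/629 → turn +1·90°
n=3: pose=(-1,-7,N); sL=1, sR=10/9; mL=-29/18, mR=-1/18; mL+mR=-5/3 → advance -1; mR−mL=14/9 → turn +1·90°
n=4: pose=(-1,-8,W); sL=40/13, sR=40/29; mL=-1100/377, mR=320/377; mL+mR=-60/29 → advance -1; mR−mL=1420/377 → turn +1·90°
n=5: pose=(0,-8,S); sL=4, sR=4; mL=-6, mR=0; mL+mR=-6 → advance -1; mR−mL=6 → turn +1·90°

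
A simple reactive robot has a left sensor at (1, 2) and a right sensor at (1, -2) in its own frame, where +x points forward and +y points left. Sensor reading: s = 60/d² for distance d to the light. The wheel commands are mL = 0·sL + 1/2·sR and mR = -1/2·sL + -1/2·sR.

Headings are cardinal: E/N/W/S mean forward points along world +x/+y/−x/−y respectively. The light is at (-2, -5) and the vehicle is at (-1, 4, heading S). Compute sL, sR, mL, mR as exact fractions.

60/73 12/13 6/13 -828/949

left sensor world pos  = (1, 3); dL² = 73
right sensor world pos = (-3, 3); dR² = 65
sL = 60/73 = 60/73
sR = 60/65 = 12/13
mL = 0·sL + 1/2·sR = 6/13
mR = -1/2·sL + -1/2·sR = -828/949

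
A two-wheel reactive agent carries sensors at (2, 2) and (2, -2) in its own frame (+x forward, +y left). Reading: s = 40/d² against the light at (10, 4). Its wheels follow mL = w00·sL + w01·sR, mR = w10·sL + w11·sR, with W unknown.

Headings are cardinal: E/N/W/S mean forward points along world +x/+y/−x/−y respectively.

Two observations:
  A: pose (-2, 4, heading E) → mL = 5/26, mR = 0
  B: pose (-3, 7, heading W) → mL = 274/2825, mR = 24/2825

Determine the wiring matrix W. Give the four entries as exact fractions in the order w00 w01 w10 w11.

obs A: pose=(-2,4,E) → sL=5/13, sR=5/13, mL=5/26, mR=0
obs B: pose=(-3,7,W) → sL=20/113, sR=4/25, mL=274/2825, mR=24/2825
sensor matrix S = [[5/13, 5/13], [20/113, 4/25]]; det S = -48/7345
solve [mL_A; mL_B] = S·[w00; w01] and [mR_A; mR_B] = S·[w10; w11]:
  w00 = 1, w01 = -1/2, w10 = 1/2, w11 = -1/2

1 -1/2 1/2 -1/2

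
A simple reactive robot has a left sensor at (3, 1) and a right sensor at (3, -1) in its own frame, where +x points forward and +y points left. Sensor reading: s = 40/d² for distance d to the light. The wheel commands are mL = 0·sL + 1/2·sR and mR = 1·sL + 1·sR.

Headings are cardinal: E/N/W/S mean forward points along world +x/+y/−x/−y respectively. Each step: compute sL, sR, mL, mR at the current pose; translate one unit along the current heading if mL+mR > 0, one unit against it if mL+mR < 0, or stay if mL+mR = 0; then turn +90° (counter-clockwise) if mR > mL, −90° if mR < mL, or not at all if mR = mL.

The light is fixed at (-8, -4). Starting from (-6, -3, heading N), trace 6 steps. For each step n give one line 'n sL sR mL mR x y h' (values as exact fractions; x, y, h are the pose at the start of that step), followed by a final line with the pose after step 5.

n=0: pose=(-6,-3,N); sL=40/17, sR=8/5; mL=4/5, mR=336/85; mL+mR=404/85 → advance +1; mR−mL=268/85 → turn +1·90°
n=1: pose=(-6,-2,W); sL=20, sR=4; mL=2, mR=24; mL+mR=26 → advance +1; mR−mL=22 → turn +1·90°
n=2: pose=(-7,-2,S); sL=8, sR=40; mL=20, mR=48; mL+mR=68 → advance +1; mR−mL=28 → turn +1·90°
n=3: pose=(-7,-3,E); sL=2, sR=5/2; mL=5/4, mR=9/2; mL+mR=23/4 → advance +1; mR−mL=13/4 → turn +1·90°
n=4: pose=(-6,-3,N); sL=40/17, sR=8/5; mL=4/5, mR=336/85; mL+mR=404/85 → advance +1; mR−mL=268/85 → turn +1·90°
n=5: pose=(-6,-2,W); sL=20, sR=4; mL=2, mR=24; mL+mR=26 → advance +1; mR−mL=22 → turn +1·90°

0 40/17 8/5 4/5 336/85 -6 -3 N
1 20 4 2 24 -6 -2 W
2 8 40 20 48 -7 -2 S
3 2 5/2 5/4 9/2 -7 -3 E
4 40/17 8/5 4/5 336/85 -6 -3 N
5 20 4 2 24 -6 -2 W
final -7 -2 S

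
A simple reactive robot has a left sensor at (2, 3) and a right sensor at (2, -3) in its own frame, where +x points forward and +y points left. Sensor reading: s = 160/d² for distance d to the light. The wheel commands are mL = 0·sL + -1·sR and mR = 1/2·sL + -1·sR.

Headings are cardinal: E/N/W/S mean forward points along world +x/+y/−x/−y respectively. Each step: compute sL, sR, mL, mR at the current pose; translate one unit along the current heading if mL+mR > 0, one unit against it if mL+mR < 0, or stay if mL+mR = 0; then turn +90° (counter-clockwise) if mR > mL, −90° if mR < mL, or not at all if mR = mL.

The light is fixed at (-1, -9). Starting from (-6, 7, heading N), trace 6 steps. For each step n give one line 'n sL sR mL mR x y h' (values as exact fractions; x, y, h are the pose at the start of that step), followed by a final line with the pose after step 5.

n=0: pose=(-6,7,N); sL=40/97, sR=20/41; mL=-20/41, mR=-1120/3977; mL+mR=-3060/3977 → advance -1; mR−mL=20/97 → turn +1·90°
n=1: pose=(-6,6,W); sL=160/193, sR=160/373; mL=-160/373, mR=-1040/71989; mL+mR=-31920/71989 → advance -1; mR−mL=80/193 → turn +1·90°
n=2: pose=(-5,6,S); sL=16/17, sR=80/109; mL=-80/109, mR=-488/1853; mL+mR=-1848/1853 → advance -1; mR−mL=8/17 → turn +1·90°
n=3: pose=(-5,7,E); sL=32/73, sR=160/173; mL=-160/173, mR=-8912/12629; mL+mR=-20592/12629 → advance -1; mR−mL=16/73 → turn +1·90°
n=4: pose=(-6,7,N); sL=40/97, sR=20/41; mL=-20/41, mR=-1120/3977; mL+mR=-3060/3977 → advance -1; mR−mL=20/97 → turn +1·90°
n=5: pose=(-6,6,W); sL=160/193, sR=160/373; mL=-160/373, mR=-1040/71989; mL+mR=-31920/71989 → advance -1; mR−mL=80/193 → turn +1·90°

0 40/97 20/41 -20/41 -1120/3977 -6 7 N
1 160/193 160/373 -160/373 -1040/71989 -6 6 W
2 16/17 80/109 -80/109 -488/1853 -5 6 S
3 32/73 160/173 -160/173 -8912/12629 -5 7 E
4 40/97 20/41 -20/41 -1120/3977 -6 7 N
5 160/193 160/373 -160/373 -1040/71989 -6 6 W
final -5 6 S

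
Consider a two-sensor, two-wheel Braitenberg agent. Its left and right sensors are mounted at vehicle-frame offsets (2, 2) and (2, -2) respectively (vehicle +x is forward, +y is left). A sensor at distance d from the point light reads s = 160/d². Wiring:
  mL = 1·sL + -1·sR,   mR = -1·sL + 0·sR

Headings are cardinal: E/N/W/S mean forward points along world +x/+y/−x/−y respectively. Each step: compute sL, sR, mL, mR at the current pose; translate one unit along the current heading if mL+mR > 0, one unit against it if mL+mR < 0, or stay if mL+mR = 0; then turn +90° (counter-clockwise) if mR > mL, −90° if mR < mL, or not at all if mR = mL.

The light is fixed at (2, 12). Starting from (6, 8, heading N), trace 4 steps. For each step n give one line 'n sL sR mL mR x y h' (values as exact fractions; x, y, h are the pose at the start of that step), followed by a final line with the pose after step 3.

n=0: pose=(6,8,N); sL=20, sR=4; mL=16, mR=-20; mL+mR=-4 → advance -1; mR−mL=-36 → turn -1·90°
n=1: pose=(6,7,E); sL=32/9, sR=32/17; mL=256/153, mR=-32/9; mL+mR=-32/17 → advance -1; mR−mL=-800/153 → turn -1·90°
n=2: pose=(5,7,S); sL=80/37, sR=16/5; mL=-192/185, mR=-80/37; mL+mR=-16/5 → advance -1; mR−mL=-208/185 → turn -1·90°
n=3: pose=(5,8,W); sL=160/37, sR=32; mL=-1024/37, mR=-160/37; mL+mR=-32 → advance -1; mR−mL=864/37 → turn +1·90°

0 20 4 16 -20 6 8 N
1 32/9 32/17 256/153 -32/9 6 7 E
2 80/37 16/5 -192/185 -80/37 5 7 S
3 160/37 32 -1024/37 -160/37 5 8 W
final 6 8 S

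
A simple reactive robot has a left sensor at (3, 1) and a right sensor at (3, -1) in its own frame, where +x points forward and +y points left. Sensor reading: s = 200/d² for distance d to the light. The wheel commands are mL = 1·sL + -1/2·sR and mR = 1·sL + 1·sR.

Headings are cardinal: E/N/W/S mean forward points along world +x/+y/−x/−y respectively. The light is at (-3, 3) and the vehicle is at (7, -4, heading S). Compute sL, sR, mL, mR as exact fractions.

left sensor world pos  = (8, -7); dL² = 221
right sensor world pos = (6, -7); dR² = 181
sL = 200/221 = 200/221
sR = 200/181 = 200/181
mL = 1·sL + -1/2·sR = 14100/40001
mR = 1·sL + 1·sR = 80400/40001

200/221 200/181 14100/40001 80400/40001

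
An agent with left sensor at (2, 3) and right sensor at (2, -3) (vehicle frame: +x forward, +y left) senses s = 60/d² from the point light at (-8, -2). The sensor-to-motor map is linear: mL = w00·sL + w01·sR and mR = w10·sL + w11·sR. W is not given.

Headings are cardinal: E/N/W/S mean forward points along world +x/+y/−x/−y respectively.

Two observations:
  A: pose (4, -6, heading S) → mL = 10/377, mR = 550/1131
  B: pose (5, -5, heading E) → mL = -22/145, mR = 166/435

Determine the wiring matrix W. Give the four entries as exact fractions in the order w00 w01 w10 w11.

obs A: pose=(4,-6,S) → sL=20/87, sR=20/39, mL=10/377, mR=550/1131
obs B: pose=(5,-5,E) → sL=4/15, sR=20/87, mL=-22/145, mR=166/435
sensor matrix S = [[20/87, 20/39], [4/15, 20/87]]; det S = -2752/32799
solve [mL_A; mL_B] = S·[w00; w01] and [mR_A; mR_B] = S·[w10; w11]:
  w00 = -1, w01 = 1/2, w10 = 1, w11 = 1/2

-1 1/2 1 1/2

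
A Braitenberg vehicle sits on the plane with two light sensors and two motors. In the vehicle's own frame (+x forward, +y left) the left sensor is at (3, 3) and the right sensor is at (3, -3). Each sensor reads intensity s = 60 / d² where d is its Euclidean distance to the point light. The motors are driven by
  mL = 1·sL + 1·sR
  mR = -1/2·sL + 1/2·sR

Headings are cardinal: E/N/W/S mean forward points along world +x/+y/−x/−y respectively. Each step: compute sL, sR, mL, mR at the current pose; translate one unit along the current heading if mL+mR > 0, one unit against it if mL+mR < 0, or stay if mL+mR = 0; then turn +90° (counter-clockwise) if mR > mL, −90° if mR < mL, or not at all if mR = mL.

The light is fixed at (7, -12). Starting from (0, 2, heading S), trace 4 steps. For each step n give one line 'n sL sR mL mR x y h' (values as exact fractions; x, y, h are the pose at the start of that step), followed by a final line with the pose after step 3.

0 60/137 60/221 21480/30277 -2520/30277 0 2 S
1 3/10 15/89 417/890 -117/1780 0 1 W
2 60/377 60/281 39480/105937 2880/105937 -1 1 N
3 30/157 30/73 6900/11461 1260/11461 -1 2 E
final 0 2 S

n=0: pose=(0,2,S); sL=60/137, sR=60/221; mL=21480/30277, mR=-2520/30277; mL+mR=18960/30277 → advance +1; mR−mL=-24000/30277 → turn -1·90°
n=1: pose=(0,1,W); sL=3/10, sR=15/89; mL=417/890, mR=-117/1780; mL+mR=717/1780 → advance +1; mR−mL=-951/1780 → turn -1·90°
n=2: pose=(-1,1,N); sL=60/377, sR=60/281; mL=39480/105937, mR=2880/105937; mL+mR=42360/105937 → advance +1; mR−mL=-36600/105937 → turn -1·90°
n=3: pose=(-1,2,E); sL=30/157, sR=30/73; mL=6900/11461, mR=1260/11461; mL+mR=8160/11461 → advance +1; mR−mL=-5640/11461 → turn -1·90°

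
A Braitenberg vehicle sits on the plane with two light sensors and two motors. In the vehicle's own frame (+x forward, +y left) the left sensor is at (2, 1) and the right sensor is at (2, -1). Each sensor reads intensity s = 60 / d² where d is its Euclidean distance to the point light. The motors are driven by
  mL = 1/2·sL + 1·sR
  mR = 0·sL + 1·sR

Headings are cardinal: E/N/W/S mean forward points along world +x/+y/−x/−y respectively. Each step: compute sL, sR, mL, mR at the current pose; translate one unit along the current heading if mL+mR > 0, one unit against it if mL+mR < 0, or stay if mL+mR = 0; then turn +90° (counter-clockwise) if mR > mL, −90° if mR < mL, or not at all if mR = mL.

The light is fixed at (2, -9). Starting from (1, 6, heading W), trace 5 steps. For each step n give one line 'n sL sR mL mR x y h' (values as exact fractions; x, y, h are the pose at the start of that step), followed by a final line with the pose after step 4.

0 12/41 12/53 810/2173 12/53 1 6 W
1 30/149 6/29 1329/4321 6/29 0 6 N
2 60/289 4/15 1606/4335 4/15 0 7 E
3 15/49 3/10 111/245 3/10 1 7 S
4 12/41 12/53 810/2173 12/53 1 6 W
final 0 6 N

n=0: pose=(1,6,W); sL=12/41, sR=12/53; mL=810/2173, mR=12/53; mL+mR=1302/2173 → advance +1; mR−mL=-6/41 → turn -1·90°
n=1: pose=(0,6,N); sL=30/149, sR=6/29; mL=1329/4321, mR=6/29; mL+mR=2223/4321 → advance +1; mR−mL=-15/149 → turn -1·90°
n=2: pose=(0,7,E); sL=60/289, sR=4/15; mL=1606/4335, mR=4/15; mL+mR=2762/4335 → advance +1; mR−mL=-30/289 → turn -1·90°
n=3: pose=(1,7,S); sL=15/49, sR=3/10; mL=111/245, mR=3/10; mL+mR=369/490 → advance +1; mR−mL=-15/98 → turn -1·90°
n=4: pose=(1,6,W); sL=12/41, sR=12/53; mL=810/2173, mR=12/53; mL+mR=1302/2173 → advance +1; mR−mL=-6/41 → turn -1·90°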